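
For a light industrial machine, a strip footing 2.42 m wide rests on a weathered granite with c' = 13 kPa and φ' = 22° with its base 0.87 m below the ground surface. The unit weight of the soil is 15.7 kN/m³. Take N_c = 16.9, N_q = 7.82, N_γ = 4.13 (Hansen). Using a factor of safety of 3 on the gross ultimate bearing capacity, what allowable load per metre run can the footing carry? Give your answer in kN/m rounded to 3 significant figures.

≈ 327 kN/m

Effective surcharge at the founding depth q = γ·D_f = 15.7 × 0.87 = 13.659 kPa.
q_ult = c·N_c + q·N_q + 0.5·γ·B·N_γ
     = 13 × 16.9 + 13.659 × 7.82 + 0.5 × 15.7 × 2.42 × 4.13
     = 219.7 + 106.81 + 78.458 = 404.97 kPa.
Gross allowable pressure q_all = 404.97 / 3 = 134.99 kPa.
Allowable wall load = q_all × B = 134.99 × 2.42 = 326.68 kN per metre run.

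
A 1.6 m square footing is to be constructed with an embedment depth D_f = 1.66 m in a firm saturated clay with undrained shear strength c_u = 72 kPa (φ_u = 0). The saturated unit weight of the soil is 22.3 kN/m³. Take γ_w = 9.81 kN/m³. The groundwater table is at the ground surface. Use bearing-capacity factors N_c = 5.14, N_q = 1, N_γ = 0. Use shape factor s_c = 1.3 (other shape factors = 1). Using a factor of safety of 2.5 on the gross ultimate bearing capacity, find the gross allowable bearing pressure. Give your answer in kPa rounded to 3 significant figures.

q_all ≈ 201 kPa

With the water table at the surface the whole profile is submerged: γ' = 22.3 − 9.81 = 12.49 kN/m³, so q = γ'·D_f = 20.733 kPa.
q_ult = c·N_c·s_c + q·N_q
     = 72 × 5.14 × 1.3 + 20.733 × 1
     = 481.1 + 20.733 = 501.84 kPa.
q_all = 501.84 / 2.5 = 200.73 kPa.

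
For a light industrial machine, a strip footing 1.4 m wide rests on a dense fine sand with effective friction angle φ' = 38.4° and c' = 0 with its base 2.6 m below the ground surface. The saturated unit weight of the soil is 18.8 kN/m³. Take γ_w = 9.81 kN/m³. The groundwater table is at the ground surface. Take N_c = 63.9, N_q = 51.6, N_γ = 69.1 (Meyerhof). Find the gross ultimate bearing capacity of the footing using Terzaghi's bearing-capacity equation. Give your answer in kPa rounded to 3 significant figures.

q_ult ≈ 1640 kPa

γ' = 18.8 − 9.81 = 8.99 kN/m³ (submerged throughout). q = 8.99 × 2.6 = 23.374 kPa; the same γ' applies in the ½γBN_γ term.
q·N_q = 23.374 × 51.6 = 1206.1 kPa
0.5·γ·B·N_γ = 0.5 × 8.99 × 1.4 × 69.1 = 434.85 kPa
q_ult = 1206.1 + 434.85 = 1640.9 kPa.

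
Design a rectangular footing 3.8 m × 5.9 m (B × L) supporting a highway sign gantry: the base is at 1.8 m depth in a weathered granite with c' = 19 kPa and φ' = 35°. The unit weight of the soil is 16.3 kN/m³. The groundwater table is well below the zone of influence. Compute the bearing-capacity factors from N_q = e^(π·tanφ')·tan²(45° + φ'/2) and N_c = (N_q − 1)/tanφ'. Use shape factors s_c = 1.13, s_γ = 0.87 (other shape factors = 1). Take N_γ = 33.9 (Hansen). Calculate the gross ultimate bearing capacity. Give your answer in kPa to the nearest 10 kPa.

q_ult ≈ 2880 kPa

tan35° = 0.7002, so N_q = e^(π×0.7002)·tan²(62.5°) = 9.023 × 3.69 = 33.3.
N_c = (33.3 − 1)/tan35° = 46.12.
Effective surcharge at the founding depth q = γ·D_f = 16.3 × 1.8 = 29.34 kPa.
q_ult = c·N_c·s_c + q·N_q + 0.5·γ·B·N_γ·s_γ
     = 19 × 46.124 × 1.13 + 29.34 × 33.296 + 0.5 × 16.3 × 3.8 × 33.9 × 0.87
     = 990.27 + 976.91 + 913.4 = 2880.6 kPa.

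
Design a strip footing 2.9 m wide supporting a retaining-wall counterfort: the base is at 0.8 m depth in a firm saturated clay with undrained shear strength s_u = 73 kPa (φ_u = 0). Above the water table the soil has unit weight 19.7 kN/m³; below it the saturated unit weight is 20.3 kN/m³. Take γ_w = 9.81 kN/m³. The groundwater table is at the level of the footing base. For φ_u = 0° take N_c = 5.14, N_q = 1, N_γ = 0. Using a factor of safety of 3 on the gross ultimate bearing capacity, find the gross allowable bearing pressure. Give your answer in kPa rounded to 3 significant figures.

Effective surcharge at the founding depth q = γ·D_f = 19.7 × 0.8 = 15.76 kPa.
q_ult = c·N_c + q·N_q
     = 73 × 5.14 + 15.76 × 1
     = 375.22 + 15.76 = 390.98 kPa.
q_all = 390.98 / 3 = 130.33 kPa.

q_all ≈ 130 kPa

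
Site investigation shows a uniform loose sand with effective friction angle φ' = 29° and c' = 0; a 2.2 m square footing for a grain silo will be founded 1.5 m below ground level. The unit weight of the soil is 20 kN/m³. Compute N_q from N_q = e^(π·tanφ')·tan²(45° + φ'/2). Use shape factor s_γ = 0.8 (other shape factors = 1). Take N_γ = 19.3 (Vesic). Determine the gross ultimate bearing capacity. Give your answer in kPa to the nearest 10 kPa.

tan29° = 0.5543, so N_q = e^(π×0.5543)·tan²(59.5°) = 5.705 × 2.882 = 16.44.
Effective surcharge at the founding depth q = γ·D_f = 20 × 1.5 = 30 kPa.
q_ult = q·N_q + 0.5·γ·B·N_γ·s_γ
     = 30 × 16.443 + 0.5 × 20 × 2.2 × 19.3 × 0.8
     = 493.3 + 339.68 = 832.98 kPa.

q_ult ≈ 830 kPa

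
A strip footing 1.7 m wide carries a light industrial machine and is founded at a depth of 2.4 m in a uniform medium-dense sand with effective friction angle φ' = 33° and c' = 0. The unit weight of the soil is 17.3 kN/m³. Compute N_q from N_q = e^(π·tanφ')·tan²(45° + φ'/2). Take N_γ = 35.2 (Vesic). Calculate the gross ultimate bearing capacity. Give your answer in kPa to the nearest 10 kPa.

tan33° = 0.6494, so N_q = e^(π×0.6494)·tan²(61.5°) = 7.692 × 3.392 = 26.09.
Effective surcharge at the founding depth q = γ·D_f = 17.3 × 2.4 = 41.52 kPa.
q_ult = q·N_q + 0.5·γ·B·N_γ
     = 41.52 × 26.092 + 0.5 × 17.3 × 1.7 × 35.2
     = 1083.3 + 517.62 = 1601 kPa.

q_ult ≈ 1600 kPa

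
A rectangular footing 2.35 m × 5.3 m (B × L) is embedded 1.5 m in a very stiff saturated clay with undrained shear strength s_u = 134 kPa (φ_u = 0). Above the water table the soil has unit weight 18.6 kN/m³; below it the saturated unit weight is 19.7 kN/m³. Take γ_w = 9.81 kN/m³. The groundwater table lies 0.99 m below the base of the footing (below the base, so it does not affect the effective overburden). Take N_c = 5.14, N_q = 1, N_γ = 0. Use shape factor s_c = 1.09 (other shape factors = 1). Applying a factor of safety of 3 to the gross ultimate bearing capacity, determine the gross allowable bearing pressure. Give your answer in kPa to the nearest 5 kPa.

q_all ≈ 260 kPa

Overburden at base level: q = 18.6 × 1.5 = 27.9 kPa.
Cohesion term c·N_c·s_c = 134 × 5.14 × 1.09 = 750.75 kPa; surcharge term q·N_q = 27.9 × 1 = 27.9 kPa.
q_ult = 750.75 + 27.9 = 778.65 kPa.
q_all = q_ult / FS = 778.65 / 3 = 259.55 kPa.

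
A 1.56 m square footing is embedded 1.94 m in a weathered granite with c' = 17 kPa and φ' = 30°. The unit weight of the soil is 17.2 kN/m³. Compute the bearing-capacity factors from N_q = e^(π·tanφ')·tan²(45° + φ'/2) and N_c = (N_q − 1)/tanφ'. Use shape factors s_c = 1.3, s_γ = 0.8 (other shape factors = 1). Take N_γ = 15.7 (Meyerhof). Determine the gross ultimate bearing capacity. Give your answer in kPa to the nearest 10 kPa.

q_ult ≈ 1450 kPa

tan30° = 0.5774, so N_q = e^(π×0.5774)·tan²(60°) = 6.134 × 3.0 = 18.4.
N_c = (18.4 − 1)/tan30° = 30.14.
q = γ·D_f = 17.2 × 1.94 = 33.368 kPa.
c·N_c·s_c = 17 × 30.14 × 1.3 = 666.09 kPa
q·N_q = 33.368 × 18.401 = 614.01 kPa
0.5·γ·B·N_γ·s_γ = 0.5 × 17.2 × 1.56 × 15.7 × 0.8 = 168.5 kPa
q_ult = 666.09 + 614.01 + 168.5 = 1448.6 kPa.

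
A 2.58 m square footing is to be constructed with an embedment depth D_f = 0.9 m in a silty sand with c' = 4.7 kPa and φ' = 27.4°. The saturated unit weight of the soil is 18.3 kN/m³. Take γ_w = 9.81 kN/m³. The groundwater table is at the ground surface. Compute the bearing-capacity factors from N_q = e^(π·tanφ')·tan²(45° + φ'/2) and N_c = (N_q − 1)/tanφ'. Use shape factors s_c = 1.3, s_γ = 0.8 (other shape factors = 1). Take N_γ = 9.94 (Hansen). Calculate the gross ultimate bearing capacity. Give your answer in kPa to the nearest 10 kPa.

tan27.4° = 0.5184, so N_q = e^(π×0.5184)·tan²(58.7°) = 5.096 × 2.705 = 13.78.
N_c = (13.78 − 1)/tan27.4° = 24.66.
With the water table at the surface the whole profile is submerged: γ' = 18.3 − 9.81 = 8.49 kN/m³, so q = γ'·D_f = 7.641 kPa; the same γ' applies in the ½γBN_γ term.
q_ult = c·N_c·s_c + q·N_q + 0.5·γ·B·N_γ·s_γ
     = 4.7 × 24.665 × 1.3 + 7.641 × 13.785 + 0.5 × 8.49 × 2.58 × 9.94 × 0.8
     = 150.7 + 105.33 + 87.091 = 343.12 kPa.

q_ult ≈ 340 kPa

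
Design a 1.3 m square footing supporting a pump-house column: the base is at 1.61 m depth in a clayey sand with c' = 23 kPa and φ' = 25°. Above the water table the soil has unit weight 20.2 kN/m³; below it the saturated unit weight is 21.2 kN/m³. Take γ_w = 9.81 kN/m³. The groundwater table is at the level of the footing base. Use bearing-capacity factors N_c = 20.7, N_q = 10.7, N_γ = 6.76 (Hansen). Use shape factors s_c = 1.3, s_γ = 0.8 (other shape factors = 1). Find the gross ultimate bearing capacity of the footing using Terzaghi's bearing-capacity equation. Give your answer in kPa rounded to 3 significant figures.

q = γ·D_f = 20.2 × 1.61 = 32.522 kPa.
For the ½γBN_γ term take γ' = 21.2 − 9.81 = 11.39 kN/m³ (soil below base is submerged).
c·N_c·s_c = 23 × 20.7 × 1.3 = 618.93 kPa
q·N_q = 32.522 × 10.7 = 347.99 kPa
0.5·γ·B·N_γ·s_γ = 0.5 × 11.39 × 1.3 × 6.76 × 0.8 = 40.038 kPa
q_ult = 618.93 + 347.99 + 40.038 = 1007 kPa.

q_ult ≈ 1010 kPa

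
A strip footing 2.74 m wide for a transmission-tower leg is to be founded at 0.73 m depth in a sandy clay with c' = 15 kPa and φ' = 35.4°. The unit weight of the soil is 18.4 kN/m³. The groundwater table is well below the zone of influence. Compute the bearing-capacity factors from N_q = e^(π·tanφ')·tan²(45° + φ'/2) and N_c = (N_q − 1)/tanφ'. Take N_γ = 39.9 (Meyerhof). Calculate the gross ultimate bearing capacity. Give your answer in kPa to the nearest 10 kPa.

tan35.4° = 0.7107, so N_q = e^(π×0.7107)·tan²(62.7°) = 9.324 × 3.754 = 35.
N_c = (35 − 1)/tan35.4° = 47.84.
q = γ·D_f = 18.4 × 0.73 = 13.432 kPa.
c·N_c = 15 × 47.844 = 717.66 kPa
q·N_q = 13.432 × 35.001 = 470.13 kPa
0.5·γ·B·N_γ = 0.5 × 18.4 × 2.74 × 39.9 = 1005.8 kPa
q_ult = 717.66 + 470.13 + 1005.8 = 2193.6 kPa.

q_ult ≈ 2190 kPa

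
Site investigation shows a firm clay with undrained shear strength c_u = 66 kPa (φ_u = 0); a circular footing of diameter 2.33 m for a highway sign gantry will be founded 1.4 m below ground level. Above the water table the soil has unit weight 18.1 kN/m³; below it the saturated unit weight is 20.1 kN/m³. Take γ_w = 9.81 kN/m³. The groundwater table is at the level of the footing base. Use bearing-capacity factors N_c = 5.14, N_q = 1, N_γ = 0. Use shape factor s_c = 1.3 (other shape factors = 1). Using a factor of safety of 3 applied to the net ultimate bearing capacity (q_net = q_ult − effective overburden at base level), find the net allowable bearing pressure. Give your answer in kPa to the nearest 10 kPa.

q_all(net) ≈ 150 kPa

q = γ·D_f = 18.1 × 1.4 = 25.34 kPa.
c·N_c·s_c = 66 × 5.14 × 1.3 = 441.01 kPa
q·N_q = 25.34 × 1 = 25.34 kPa
q_ult = 441.01 + 25.34 = 466.35 kPa.
Net ultimate: q_net = 466.35 − 25.34 = 441.01 kPa.
q_all(net) = 441.01 / 3 = 147 kPa.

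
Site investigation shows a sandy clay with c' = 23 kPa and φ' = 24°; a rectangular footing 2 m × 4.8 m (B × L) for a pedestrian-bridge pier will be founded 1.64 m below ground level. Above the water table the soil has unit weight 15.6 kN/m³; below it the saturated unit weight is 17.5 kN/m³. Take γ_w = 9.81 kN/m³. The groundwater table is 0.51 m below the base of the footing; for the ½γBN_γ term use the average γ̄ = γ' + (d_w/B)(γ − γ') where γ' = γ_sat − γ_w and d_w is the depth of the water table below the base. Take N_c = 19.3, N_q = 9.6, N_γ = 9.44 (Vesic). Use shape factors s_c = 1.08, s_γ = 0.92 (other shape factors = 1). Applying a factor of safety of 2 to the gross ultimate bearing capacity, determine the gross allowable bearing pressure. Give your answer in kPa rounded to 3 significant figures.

q_all ≈ 405 kPa

q = γ·D_f = 15.6 × 1.64 = 25.584 kPa.
γ' = 7.69 kN/m³; averaging over the depth B below the base, γ̄ = γ' + (d_w/B)(γ − γ') = 9.707 kN/m³.
c·N_c·s_c = 23 × 19.3 × 1.08 = 479.41 kPa
q·N_q = 25.584 × 9.6 = 245.61 kPa
0.5·γ·B·N_γ·s_γ = 0.5 × 9.707 × 2 × 9.44 × 0.92 = 84.304 kPa
q_ult = 479.41 + 245.61 + 84.304 = 809.32 kPa.
q_all = q_ult / FS = 809.32 / 2 = 404.66 kPa.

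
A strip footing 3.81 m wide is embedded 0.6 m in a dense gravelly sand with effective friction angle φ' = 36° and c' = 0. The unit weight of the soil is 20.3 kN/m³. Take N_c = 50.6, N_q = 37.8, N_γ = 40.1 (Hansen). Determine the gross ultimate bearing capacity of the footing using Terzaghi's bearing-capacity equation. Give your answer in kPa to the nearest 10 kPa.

Effective surcharge at the founding depth q = γ·D_f = 20.3 × 0.6 = 12.18 kPa.
q_ult = q·N_q + 0.5·γ·B·N_γ
     = 12.18 × 37.8 + 0.5 × 20.3 × 3.81 × 40.1
     = 460.4 + 1550.7 = 2011.1 kPa.

q_ult ≈ 2010 kPa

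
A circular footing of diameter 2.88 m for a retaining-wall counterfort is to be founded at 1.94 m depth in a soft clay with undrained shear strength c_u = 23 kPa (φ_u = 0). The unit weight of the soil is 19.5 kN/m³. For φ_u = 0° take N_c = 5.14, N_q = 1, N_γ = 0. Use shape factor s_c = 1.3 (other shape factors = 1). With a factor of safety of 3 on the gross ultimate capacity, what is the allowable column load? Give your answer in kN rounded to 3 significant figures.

Overburden at base level: q = 19.5 × 1.94 = 37.83 kPa.
Cohesion term c·N_c·s_c = 23 × 5.14 × 1.3 = 153.69 kPa; surcharge term q·N_q = 37.83 × 1 = 37.83 kPa.
q_ult = 153.69 + 37.83 = 191.52 kPa.
Gross allowable pressure q_all = 191.52 / 3 = 63.839 kPa.
Footing area = 6.5144 m², so allowable column load = 63.839 × 6.5144 = 415.87 kN.

P_all ≈ 416 kN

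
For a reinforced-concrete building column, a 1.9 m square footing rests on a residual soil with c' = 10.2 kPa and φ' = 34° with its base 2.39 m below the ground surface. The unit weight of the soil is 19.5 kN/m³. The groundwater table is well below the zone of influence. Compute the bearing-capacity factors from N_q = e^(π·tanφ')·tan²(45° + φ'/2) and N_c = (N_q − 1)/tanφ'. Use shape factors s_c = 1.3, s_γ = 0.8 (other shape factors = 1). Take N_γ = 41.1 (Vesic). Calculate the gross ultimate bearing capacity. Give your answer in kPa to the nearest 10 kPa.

q_ult ≈ 2540 kPa

tan34° = 0.6745, so N_q = e^(π×0.6745)·tan²(62°) = 8.323 × 3.537 = 29.44.
N_c = (29.44 − 1)/tan34° = 42.16.
q = γ·D_f = 19.5 × 2.39 = 46.605 kPa.
c·N_c·s_c = 10.2 × 42.164 × 1.3 = 559.09 kPa
q·N_q = 46.605 × 29.44 = 1372 kPa
0.5·γ·B·N_γ·s_γ = 0.5 × 19.5 × 1.9 × 41.1 × 0.8 = 609.1 kPa
q_ult = 559.09 + 1372 + 609.1 = 2540.2 kPa.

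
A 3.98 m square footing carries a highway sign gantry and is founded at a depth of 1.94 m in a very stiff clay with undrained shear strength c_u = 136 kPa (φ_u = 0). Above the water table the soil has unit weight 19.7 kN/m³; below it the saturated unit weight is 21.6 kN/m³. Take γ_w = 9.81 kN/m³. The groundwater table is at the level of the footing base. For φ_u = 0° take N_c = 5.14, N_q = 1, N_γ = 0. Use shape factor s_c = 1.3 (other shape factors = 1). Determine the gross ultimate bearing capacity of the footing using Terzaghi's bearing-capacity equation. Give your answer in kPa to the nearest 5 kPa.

q_ult ≈ 945 kPa

Effective surcharge at the founding depth q = γ·D_f = 19.7 × 1.94 = 38.218 kPa.
q_ult = c·N_c·s_c + q·N_q
     = 136 × 5.14 × 1.3 + 38.218 × 1
     = 908.75 + 38.218 = 946.97 kPa.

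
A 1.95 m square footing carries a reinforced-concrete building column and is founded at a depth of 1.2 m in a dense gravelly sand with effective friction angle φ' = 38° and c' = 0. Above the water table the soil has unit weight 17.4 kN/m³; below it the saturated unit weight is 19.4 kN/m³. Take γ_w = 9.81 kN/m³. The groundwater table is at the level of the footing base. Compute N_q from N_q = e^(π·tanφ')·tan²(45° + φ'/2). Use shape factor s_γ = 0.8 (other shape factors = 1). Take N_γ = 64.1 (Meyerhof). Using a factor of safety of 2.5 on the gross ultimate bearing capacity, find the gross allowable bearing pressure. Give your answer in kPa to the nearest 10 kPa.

N_q = e^(π·tan38°)·tan²(64°) = 48.93.
q = γ·D_f = 17.4 × 1.2 = 20.88 kPa.
For the ½γBN_γ term take γ' = 19.4 − 9.81 = 9.59 kN/m³ (soil below base is submerged).
q·N_q = 20.88 × 48.933 = 1021.7 kPa
0.5·γ·B·N_γ·s_γ = 0.5 × 9.59 × 1.95 × 64.1 × 0.8 = 479.48 kPa
q_ult = 1021.7 + 479.48 = 1501.2 kPa.
q_all = 1501.2 / 2.5 = 600.48 kPa.

q_all ≈ 600 kPa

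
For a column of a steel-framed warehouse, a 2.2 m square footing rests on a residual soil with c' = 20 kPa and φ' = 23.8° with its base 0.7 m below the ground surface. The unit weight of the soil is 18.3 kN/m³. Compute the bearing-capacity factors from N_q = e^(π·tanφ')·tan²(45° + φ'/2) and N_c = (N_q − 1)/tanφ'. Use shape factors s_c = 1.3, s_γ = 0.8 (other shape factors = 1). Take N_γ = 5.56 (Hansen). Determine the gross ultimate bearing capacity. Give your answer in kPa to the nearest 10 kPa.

tan23.8° = 0.4411, so N_q = e^(π×0.4411)·tan²(56.9°) = 3.997 × 2.353 = 9.41.
N_c = (9.41 − 1)/tan23.8° = 19.06.
Effective surcharge at the founding depth q = γ·D_f = 18.3 × 0.7 = 12.81 kPa.
q_ult = c·N_c·s_c + q·N_q + 0.5·γ·B·N_γ·s_γ
     = 20 × 19.059 × 1.3 + 12.81 × 9.4061 + 0.5 × 18.3 × 2.2 × 5.56 × 0.8
     = 495.54 + 120.49 + 89.538 = 705.57 kPa.

q_ult ≈ 710 kPa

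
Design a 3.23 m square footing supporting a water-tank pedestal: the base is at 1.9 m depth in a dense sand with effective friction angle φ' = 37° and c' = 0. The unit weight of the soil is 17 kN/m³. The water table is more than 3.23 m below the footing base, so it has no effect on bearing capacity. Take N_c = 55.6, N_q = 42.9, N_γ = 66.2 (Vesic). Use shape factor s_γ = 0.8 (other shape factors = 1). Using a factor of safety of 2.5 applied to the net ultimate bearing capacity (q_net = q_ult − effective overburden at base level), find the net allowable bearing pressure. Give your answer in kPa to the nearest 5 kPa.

Overburden at base level: q = 17 × 1.9 = 32.3 kPa.
Surcharge term q·N_q = 32.3 × 42.9 = 1385.7 kPa; self-weight term 0.5·γ·B·N_γ·s_γ = 0.5 × 17 × 3.23 × 66.2 × 0.8 = 1454 kPa.
q_ult = 1385.7 + 1454 = 2839.7 kPa.
Net ultimate: q_net = 2839.7 − 32.3 = 2807.4 kPa.
q_all(net) = 2807.4 / 2.5 = 1123 kPa.

q_all(net) ≈ 1125 kPa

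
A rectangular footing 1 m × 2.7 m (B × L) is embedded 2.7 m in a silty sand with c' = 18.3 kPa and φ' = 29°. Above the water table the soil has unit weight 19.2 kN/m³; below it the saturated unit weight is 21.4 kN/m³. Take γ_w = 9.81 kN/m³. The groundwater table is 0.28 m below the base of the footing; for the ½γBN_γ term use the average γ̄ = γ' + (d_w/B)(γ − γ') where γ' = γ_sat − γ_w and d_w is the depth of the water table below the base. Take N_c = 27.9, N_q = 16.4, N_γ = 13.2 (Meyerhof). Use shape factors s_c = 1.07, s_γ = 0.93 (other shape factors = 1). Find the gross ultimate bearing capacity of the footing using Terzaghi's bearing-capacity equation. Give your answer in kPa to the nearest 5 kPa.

Overburden at base level: q = 19.2 × 2.7 = 51.84 kPa.
The water table is 0.28 m below the base (< B = 1 m), so the ½γBN_γ term uses γ̄ = γ' + (d_w/B)(γ − γ') = 11.59 + (0.28/1)(19.2 − 11.59) = 13.721 kN/m³.
Cohesion term c·N_c·s_c = 18.3 × 27.9 × 1.07 = 546.31 kPa; surcharge term q·N_q = 51.84 × 16.4 = 850.18 kPa; self-weight term 0.5·γ·B·N_γ·s_γ = 0.5 × 13.721 × 1 × 13.2 × 0.93 = 84.218 kPa.
q_ult = 546.31 + 850.18 + 84.218 = 1480.7 kPa.

q_ult ≈ 1480 kPa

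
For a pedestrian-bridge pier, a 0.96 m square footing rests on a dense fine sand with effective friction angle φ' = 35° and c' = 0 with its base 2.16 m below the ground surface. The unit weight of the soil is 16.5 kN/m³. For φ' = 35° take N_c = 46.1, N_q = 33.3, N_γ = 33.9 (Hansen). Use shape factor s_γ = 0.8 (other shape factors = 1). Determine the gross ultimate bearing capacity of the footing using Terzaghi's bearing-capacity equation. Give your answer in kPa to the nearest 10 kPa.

Overburden at base level: q = 16.5 × 2.16 = 35.64 kPa.
Surcharge term q·N_q = 35.64 × 33.3 = 1186.8 kPa; self-weight term 0.5·γ·B·N_γ·s_γ = 0.5 × 16.5 × 0.96 × 33.9 × 0.8 = 214.79 kPa.
q_ult = 1186.8 + 214.79 = 1401.6 kPa.

q_ult ≈ 1400 kPa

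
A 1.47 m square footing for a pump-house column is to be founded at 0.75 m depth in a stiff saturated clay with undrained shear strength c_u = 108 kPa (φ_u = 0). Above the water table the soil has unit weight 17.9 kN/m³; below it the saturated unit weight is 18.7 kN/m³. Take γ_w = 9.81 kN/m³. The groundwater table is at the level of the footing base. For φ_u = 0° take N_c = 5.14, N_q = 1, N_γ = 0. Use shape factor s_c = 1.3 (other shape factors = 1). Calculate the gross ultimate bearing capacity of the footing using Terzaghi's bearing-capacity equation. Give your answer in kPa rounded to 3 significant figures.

Overburden at base level: q = 17.9 × 0.75 = 13.425 kPa.
Cohesion term c·N_c·s_c = 108 × 5.14 × 1.3 = 721.66 kPa; surcharge term q·N_q = 13.425 × 1 = 13.425 kPa.
q_ult = 721.66 + 13.425 = 735.08 kPa.

q_ult ≈ 735 kPa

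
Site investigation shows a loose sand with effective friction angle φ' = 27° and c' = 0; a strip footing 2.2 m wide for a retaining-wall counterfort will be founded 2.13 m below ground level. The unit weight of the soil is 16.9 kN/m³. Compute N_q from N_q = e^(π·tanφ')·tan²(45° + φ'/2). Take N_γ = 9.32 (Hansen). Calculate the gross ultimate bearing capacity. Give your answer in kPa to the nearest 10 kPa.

q_ult ≈ 650 kPa

tan27° = 0.5095, so N_q = e^(π×0.5095)·tan²(58.5°) = 4.957 × 2.663 = 13.2.
q = γ·D_f = 16.9 × 2.13 = 35.997 kPa.
q·N_q = 35.997 × 13.199 = 475.13 kPa
0.5·γ·B·N_γ = 0.5 × 16.9 × 2.2 × 9.32 = 173.26 kPa
q_ult = 475.13 + 173.26 = 648.39 kPa.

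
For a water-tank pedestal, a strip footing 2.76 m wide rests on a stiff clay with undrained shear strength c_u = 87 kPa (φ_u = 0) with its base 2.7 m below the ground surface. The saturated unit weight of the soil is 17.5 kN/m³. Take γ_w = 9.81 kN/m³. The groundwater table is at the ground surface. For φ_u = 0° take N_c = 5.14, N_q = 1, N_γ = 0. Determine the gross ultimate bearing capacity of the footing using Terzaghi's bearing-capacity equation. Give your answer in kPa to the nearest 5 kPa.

With the water table at the surface the whole profile is submerged: γ' = 17.5 − 9.81 = 7.69 kN/m³, so q = γ'·D_f = 20.763 kPa.
q_ult = c·N_c + q·N_q
     = 87 × 5.14 + 20.763 × 1
     = 447.18 + 20.763 = 467.94 kPa.

q_ult ≈ 470 kPa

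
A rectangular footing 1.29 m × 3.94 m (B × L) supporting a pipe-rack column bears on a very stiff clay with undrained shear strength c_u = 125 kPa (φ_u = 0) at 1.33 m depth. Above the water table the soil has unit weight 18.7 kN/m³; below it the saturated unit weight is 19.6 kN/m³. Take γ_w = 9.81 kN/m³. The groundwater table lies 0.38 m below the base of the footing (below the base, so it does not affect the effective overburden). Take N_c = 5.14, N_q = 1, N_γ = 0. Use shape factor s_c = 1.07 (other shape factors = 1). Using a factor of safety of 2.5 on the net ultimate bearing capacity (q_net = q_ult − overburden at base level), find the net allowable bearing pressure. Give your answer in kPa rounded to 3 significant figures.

Effective surcharge at the founding depth q = γ·D_f = 18.7 × 1.33 = 24.871 kPa.
q_ult = c·N_c·s_c + q·N_q
     = 125 × 5.14 × 1.07 + 24.871 × 1
     = 687.48 + 24.871 = 712.35 kPa.
q_net = 712.35 − 24.871 = 687.48 kPa.
q_all(net) = 687.48 / 2.5 = 274.99 kPa.

q_all(net) ≈ 275 kPa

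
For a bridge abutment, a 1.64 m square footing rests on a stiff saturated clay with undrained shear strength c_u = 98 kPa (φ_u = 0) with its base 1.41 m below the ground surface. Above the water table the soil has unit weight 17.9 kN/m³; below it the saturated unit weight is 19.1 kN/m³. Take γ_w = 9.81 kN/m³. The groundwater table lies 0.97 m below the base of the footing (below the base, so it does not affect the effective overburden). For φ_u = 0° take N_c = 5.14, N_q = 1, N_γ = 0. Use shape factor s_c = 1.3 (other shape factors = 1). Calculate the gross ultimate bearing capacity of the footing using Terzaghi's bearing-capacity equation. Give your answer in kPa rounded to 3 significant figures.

Effective surcharge at the founding depth q = γ·D_f = 17.9 × 1.41 = 25.239 kPa.
q_ult = c·N_c·s_c + q·N_q
     = 98 × 5.14 × 1.3 + 25.239 × 1
     = 654.84 + 25.239 = 680.08 kPa.

q_ult ≈ 680 kPa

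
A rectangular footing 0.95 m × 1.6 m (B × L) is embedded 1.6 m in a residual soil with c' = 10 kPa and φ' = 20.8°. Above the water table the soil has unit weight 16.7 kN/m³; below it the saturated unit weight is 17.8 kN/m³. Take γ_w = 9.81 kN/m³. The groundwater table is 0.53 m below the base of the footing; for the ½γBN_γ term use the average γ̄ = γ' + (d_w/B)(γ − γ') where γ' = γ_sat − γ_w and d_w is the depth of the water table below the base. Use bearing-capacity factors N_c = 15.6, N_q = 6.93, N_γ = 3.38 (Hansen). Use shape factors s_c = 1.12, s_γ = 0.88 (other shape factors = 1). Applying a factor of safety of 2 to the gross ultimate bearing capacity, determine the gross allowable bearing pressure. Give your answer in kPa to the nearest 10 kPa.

Effective surcharge at the founding depth q = γ·D_f = 16.7 × 1.6 = 26.72 kPa.
With d_w = 0.53 m < B, γ̄ = 7.99 + (0.53/0.95) × (16.7 − 7.99) = 12.849 kN/m³.
q_ult = c·N_c·s_c + q·N_q + 0.5·γ·B·N_γ·s_γ
     = 10 × 15.6 × 1.12 + 26.72 × 6.93 + 0.5 × 12.849 × 0.95 × 3.38 × 0.88
     = 174.72 + 185.17 + 18.154 = 378.04 kPa.
q_all = q_ult / FS = 378.04 / 2 = 189.02 kPa.

q_all ≈ 190 kPa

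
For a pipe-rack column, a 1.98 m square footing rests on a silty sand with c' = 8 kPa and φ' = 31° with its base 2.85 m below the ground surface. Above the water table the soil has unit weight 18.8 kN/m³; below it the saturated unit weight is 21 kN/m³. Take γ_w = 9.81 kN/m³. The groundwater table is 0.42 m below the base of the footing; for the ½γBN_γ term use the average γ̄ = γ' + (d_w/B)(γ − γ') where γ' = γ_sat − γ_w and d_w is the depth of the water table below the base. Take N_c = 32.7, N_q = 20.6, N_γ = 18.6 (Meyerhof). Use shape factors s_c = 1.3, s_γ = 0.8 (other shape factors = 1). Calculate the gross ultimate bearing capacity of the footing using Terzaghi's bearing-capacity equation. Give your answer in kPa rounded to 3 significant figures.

Overburden at base level: q = 18.8 × 2.85 = 53.58 kPa.
The water table is 0.42 m below the base (< B = 1.98 m), so the ½γBN_γ term uses γ̄ = γ' + (d_w/B)(γ − γ') = 11.19 + (0.42/1.98)(18.8 − 11.19) = 12.804 kN/m³.
Cohesion term c·N_c·s_c = 8 × 32.7 × 1.3 = 340.08 kPa; surcharge term q·N_q = 53.58 × 20.6 = 1103.7 kPa; self-weight term 0.5·γ·B·N_γ·s_γ = 0.5 × 12.804 × 1.98 × 18.6 × 0.8 = 188.62 kPa.
q_ult = 340.08 + 1103.7 + 188.62 = 1632.4 kPa.

q_ult ≈ 1630 kPa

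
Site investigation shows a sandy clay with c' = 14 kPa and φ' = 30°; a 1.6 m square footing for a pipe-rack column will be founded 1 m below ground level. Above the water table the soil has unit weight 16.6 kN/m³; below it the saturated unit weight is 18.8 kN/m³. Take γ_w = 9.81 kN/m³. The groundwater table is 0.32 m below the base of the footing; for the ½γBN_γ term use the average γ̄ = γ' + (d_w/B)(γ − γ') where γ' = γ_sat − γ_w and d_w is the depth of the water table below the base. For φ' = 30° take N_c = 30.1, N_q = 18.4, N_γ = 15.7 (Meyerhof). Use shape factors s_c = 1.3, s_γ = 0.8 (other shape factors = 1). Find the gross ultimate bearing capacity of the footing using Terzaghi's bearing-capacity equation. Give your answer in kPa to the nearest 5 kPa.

Overburden at base level: q = 16.6 × 1 = 16.6 kPa.
The water table is 0.32 m below the base (< B = 1.6 m), so the ½γBN_γ term uses γ̄ = γ' + (d_w/B)(γ − γ') = 8.99 + (0.32/1.6)(16.6 − 8.99) = 10.512 kN/m³.
Cohesion term c·N_c·s_c = 14 × 30.1 × 1.3 = 547.82 kPa; surcharge term q·N_q = 16.6 × 18.4 = 305.44 kPa; self-weight term 0.5·γ·B·N_γ·s_γ = 0.5 × 10.512 × 1.6 × 15.7 × 0.8 = 105.62 kPa.
q_ult = 547.82 + 305.44 + 105.62 = 958.88 kPa.

q_ult ≈ 960 kPa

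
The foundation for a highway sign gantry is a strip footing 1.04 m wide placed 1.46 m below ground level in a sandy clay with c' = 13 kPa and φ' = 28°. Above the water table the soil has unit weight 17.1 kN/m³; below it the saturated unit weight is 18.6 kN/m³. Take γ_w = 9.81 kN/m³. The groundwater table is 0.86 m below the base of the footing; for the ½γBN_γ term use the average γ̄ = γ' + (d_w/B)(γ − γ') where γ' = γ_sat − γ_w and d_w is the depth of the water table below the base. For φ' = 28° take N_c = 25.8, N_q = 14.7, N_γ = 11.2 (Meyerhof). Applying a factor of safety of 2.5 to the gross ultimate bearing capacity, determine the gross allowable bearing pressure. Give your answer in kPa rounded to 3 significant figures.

Overburden at base level: q = 17.1 × 1.46 = 24.966 kPa.
The water table is 0.86 m below the base (< B = 1.04 m), so the ½γBN_γ term uses γ̄ = γ' + (d_w/B)(γ − γ') = 8.79 + (0.86/1.04)(17.1 − 8.79) = 15.662 kN/m³.
Cohesion term c·N_c = 13 × 25.8 = 335.4 kPa; surcharge term q·N_q = 24.966 × 14.7 = 367 kPa; self-weight term 0.5·γ·B·N_γ = 0.5 × 15.662 × 1.04 × 11.2 = 91.214 kPa.
q_ult = 335.4 + 367 + 91.214 = 793.61 kPa.
q_all = q_ult / FS = 793.61 / 2.5 = 317.45 kPa.

q_all ≈ 317 kPa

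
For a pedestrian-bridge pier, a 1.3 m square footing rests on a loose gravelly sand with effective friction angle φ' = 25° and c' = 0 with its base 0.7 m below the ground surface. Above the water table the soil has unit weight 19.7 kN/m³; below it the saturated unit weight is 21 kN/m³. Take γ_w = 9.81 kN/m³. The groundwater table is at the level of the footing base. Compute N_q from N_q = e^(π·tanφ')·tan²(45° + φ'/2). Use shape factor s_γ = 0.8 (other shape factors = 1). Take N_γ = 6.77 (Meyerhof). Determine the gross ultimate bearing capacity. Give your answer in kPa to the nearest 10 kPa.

q_ult ≈ 190 kPa

tan25° = 0.4663, so N_q = e^(π×0.4663)·tan²(57.5°) = 4.327 × 2.464 = 10.66.
Effective surcharge at the founding depth q = γ·D_f = 19.7 × 0.7 = 13.79 kPa.
The water table coincides with the base, so in the self-weight term γ → γ' = 11.19 kN/m³.
q_ult = q·N_q + 0.5·γ·B·N_γ·s_γ
     = 13.79 × 10.662 + 0.5 × 11.19 × 1.3 × 6.77 × 0.8
     = 147.03 + 39.393 = 186.42 kPa.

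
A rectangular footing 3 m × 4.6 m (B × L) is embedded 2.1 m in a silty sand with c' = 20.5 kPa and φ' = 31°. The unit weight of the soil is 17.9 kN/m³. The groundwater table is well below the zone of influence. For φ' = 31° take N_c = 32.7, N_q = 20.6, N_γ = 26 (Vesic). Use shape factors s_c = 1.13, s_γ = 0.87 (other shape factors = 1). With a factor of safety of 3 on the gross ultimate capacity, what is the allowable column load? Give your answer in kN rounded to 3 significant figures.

Overburden at base level: q = 17.9 × 2.1 = 37.59 kPa.
Cohesion term c·N_c·s_c = 20.5 × 32.7 × 1.13 = 757.5 kPa; surcharge term q·N_q = 37.59 × 20.6 = 774.35 kPa; self-weight term 0.5·γ·B·N_γ·s_γ = 0.5 × 17.9 × 3 × 26 × 0.87 = 607.35 kPa.
q_ult = 757.5 + 774.35 + 607.35 = 2139.2 kPa.
Gross allowable pressure q_all = 2139.2 / 3 = 713.07 kPa.
Footing area = 13.8 m², so allowable column load = 713.07 × 13.8 = 9840.3 kN.

P_all ≈ 9840 kN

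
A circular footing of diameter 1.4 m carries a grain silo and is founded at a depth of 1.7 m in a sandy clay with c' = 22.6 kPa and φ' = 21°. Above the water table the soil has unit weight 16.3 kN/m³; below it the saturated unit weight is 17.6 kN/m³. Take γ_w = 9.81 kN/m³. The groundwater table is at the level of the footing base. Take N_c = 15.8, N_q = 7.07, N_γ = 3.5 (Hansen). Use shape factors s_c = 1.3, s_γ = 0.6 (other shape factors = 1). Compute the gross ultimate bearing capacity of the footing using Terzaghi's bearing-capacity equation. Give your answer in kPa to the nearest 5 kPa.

q_ult ≈ 670 kPa

Effective surcharge at the founding depth q = γ·D_f = 16.3 × 1.7 = 27.71 kPa.
The water table coincides with the base, so in the self-weight term γ → γ' = 7.79 kN/m³.
q_ult = c·N_c·s_c + q·N_q + 0.5·γ·B·N_γ·s_γ
     = 22.6 × 15.8 × 1.3 + 27.71 × 7.07 + 0.5 × 7.79 × 1.4 × 3.5 × 0.6
     = 464.2 + 195.91 + 11.451 = 671.57 kPa.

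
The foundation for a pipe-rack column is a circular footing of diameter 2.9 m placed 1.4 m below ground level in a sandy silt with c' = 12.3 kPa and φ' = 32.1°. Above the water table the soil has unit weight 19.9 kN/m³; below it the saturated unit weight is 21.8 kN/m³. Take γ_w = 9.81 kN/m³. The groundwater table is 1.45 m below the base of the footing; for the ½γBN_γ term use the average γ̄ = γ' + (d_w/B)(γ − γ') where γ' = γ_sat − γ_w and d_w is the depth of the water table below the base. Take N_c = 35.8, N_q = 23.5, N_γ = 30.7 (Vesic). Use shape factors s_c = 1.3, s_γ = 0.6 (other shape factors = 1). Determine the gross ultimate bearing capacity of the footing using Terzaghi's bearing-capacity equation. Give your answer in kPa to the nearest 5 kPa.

q_ult ≈ 1655 kPa

Effective surcharge at the founding depth q = γ·D_f = 19.9 × 1.4 = 27.86 kPa.
With d_w = 1.45 m < B, γ̄ = 11.99 + (1.45/2.9) × (19.9 − 11.99) = 15.945 kN/m³.
q_ult = c·N_c·s_c + q·N_q + 0.5·γ·B·N_γ·s_γ
     = 12.3 × 35.8 × 1.3 + 27.86 × 23.5 + 0.5 × 15.945 × 2.9 × 30.7 × 0.6
     = 572.44 + 654.71 + 425.88 = 1653 kPa.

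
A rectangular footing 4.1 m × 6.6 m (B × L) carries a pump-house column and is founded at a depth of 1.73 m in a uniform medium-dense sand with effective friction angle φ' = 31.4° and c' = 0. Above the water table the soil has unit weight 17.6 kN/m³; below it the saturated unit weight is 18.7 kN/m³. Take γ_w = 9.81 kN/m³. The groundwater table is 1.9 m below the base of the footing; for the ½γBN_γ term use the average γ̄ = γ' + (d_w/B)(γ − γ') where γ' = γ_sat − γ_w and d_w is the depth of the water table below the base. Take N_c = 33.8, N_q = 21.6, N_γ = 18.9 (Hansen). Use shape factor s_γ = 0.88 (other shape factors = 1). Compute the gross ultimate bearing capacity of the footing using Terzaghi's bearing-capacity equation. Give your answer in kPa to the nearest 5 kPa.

q_ult ≈ 1100 kPa

Overburden at base level: q = 17.6 × 1.73 = 30.448 kPa.
The water table is 1.9 m below the base (< B = 4.1 m), so the ½γBN_γ term uses γ̄ = γ' + (d_w/B)(γ − γ') = 8.89 + (1.9/4.1)(17.6 − 8.89) = 12.926 kN/m³.
Surcharge term q·N_q = 30.448 × 21.6 = 657.68 kPa; self-weight term 0.5·γ·B·N_γ·s_γ = 0.5 × 12.926 × 4.1 × 18.9 × 0.88 = 440.73 kPa.
q_ult = 657.68 + 440.73 = 1098.4 kPa.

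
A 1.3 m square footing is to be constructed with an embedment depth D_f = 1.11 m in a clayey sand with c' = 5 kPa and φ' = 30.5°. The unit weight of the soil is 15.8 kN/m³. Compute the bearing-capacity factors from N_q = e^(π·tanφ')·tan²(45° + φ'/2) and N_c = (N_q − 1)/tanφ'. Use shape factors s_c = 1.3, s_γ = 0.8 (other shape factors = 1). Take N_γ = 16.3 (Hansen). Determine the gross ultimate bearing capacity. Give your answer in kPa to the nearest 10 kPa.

q_ult ≈ 680 kPa

tan30.5° = 0.589, so N_q = e^(π×0.589)·tan²(60.25°) = 6.363 × 3.061 = 19.48.
N_c = (19.48 − 1)/tan30.5° = 31.37.
q = γ·D_f = 15.8 × 1.11 = 17.538 kPa.
c·N_c·s_c = 5 × 31.372 × 1.3 = 203.92 kPa
q·N_q = 17.538 × 19.479 = 341.63 kPa
0.5·γ·B·N_γ·s_γ = 0.5 × 15.8 × 1.3 × 16.3 × 0.8 = 133.92 kPa
q_ult = 203.92 + 341.63 + 133.92 = 679.47 kPa.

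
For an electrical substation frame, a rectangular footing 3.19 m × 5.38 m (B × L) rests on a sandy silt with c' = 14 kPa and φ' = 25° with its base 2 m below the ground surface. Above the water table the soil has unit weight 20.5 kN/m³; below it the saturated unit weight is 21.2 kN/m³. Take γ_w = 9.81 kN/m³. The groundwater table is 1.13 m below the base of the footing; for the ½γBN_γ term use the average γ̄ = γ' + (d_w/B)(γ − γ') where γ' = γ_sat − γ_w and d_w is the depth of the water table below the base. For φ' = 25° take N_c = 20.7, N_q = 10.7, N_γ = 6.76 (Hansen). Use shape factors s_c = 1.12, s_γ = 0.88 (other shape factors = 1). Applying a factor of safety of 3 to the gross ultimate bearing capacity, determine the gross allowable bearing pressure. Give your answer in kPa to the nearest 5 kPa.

q = γ·D_f = 20.5 × 2 = 41 kPa.
γ' = 11.39 kN/m³; averaging over the depth B below the base, γ̄ = γ' + (d_w/B)(γ − γ') = 14.617 kN/m³.
c·N_c·s_c = 14 × 20.7 × 1.12 = 324.58 kPa
q·N_q = 41 × 10.7 = 438.7 kPa
0.5·γ·B·N_γ·s_γ = 0.5 × 14.617 × 3.19 × 6.76 × 0.88 = 138.69 kPa
q_ult = 324.58 + 438.7 + 138.69 = 901.97 kPa.
q_all = q_ult / FS = 901.97 / 3 = 300.66 kPa.

q_all ≈ 300 kPa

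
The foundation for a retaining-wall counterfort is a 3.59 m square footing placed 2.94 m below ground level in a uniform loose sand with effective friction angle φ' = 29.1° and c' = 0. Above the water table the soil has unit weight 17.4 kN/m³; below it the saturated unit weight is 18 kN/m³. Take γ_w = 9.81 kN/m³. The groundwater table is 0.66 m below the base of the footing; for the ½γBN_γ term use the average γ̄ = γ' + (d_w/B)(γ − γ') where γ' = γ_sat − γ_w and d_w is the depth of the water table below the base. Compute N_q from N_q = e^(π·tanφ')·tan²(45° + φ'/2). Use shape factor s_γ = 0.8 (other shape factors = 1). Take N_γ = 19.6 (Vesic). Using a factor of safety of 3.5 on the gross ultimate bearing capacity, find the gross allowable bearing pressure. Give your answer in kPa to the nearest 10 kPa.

N_q = e^(π·tan29.1°)·tan²(59.55°) = 16.63.
Effective surcharge at the founding depth q = γ·D_f = 17.4 × 2.94 = 51.156 kPa.
With d_w = 0.66 m < B, γ̄ = 8.19 + (0.66/3.59) × (17.4 − 8.19) = 9.8832 kN/m³.
q_ult = q·N_q + 0.5·γ·B·N_γ·s_γ
     = 51.156 × 16.628 + 0.5 × 9.8832 × 3.59 × 19.6 × 0.8
     = 850.62 + 278.17 = 1128.8 kPa.
q_all = 1128.8 / 3.5 = 322.51 kPa.

q_all ≈ 320 kPa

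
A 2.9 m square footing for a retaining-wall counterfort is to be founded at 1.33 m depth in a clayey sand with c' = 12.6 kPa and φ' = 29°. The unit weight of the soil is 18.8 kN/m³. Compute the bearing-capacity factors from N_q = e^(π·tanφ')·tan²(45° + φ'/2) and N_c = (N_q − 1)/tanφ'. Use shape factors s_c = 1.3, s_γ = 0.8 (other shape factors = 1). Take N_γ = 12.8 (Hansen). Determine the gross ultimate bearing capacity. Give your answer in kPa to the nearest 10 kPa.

tan29° = 0.5543, so N_q = e^(π×0.5543)·tan²(59.5°) = 5.705 × 2.882 = 16.44.
N_c = (16.44 − 1)/tan29° = 27.86.
Effective surcharge at the founding depth q = γ·D_f = 18.8 × 1.33 = 25.004 kPa.
q_ult = c·N_c·s_c + q·N_q + 0.5·γ·B·N_γ·s_γ
     = 12.6 × 27.86 × 1.3 + 25.004 × 16.443 + 0.5 × 18.8 × 2.9 × 12.8 × 0.8
     = 456.35 + 411.15 + 279.14 = 1146.6 kPa.

q_ult ≈ 1150 kPa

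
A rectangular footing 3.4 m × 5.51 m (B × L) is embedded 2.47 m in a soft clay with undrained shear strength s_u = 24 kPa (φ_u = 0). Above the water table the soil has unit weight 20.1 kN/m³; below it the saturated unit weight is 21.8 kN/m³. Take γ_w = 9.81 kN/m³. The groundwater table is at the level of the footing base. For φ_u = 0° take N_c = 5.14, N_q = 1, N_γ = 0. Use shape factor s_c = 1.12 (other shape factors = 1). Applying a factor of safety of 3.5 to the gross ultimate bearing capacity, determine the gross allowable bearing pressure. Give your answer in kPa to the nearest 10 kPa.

q_all ≈ 50 kPa

Overburden at base level: q = 20.1 × 2.47 = 49.647 kPa.
Cohesion term c·N_c·s_c = 24 × 5.14 × 1.12 = 138.16 kPa; surcharge term q·N_q = 49.647 × 1 = 49.647 kPa.
q_ult = 138.16 + 49.647 = 187.81 kPa.
q_all = q_ult / FS = 187.81 / 3.5 = 53.66 kPa.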